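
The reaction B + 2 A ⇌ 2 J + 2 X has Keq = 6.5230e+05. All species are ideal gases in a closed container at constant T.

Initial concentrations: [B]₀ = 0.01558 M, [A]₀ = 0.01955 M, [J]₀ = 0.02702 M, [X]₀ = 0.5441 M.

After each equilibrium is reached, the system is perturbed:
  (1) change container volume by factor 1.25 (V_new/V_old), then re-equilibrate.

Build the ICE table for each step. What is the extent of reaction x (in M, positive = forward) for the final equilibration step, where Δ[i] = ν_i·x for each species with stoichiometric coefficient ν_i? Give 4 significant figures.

Q₀ = 36.3 vs Keq = 6.5230e+05 ⇒ Q<K, forward
Step 1:
                    B           A           J           X
  Initial     0.01558     0.01955     0.02702      0.5441
  Change    -0.009567    -0.01913     0.01913     0.01913
  Equil      0.006013  4.1510e-04     0.04615      0.5632
  solve Keq expr → x = 0.009567; check Q = 6.5230e+05
Then change container volume by factor 1.25 (V_new/V_old).
Step 2:
                    B           A           J           X
  Initial     0.00481  3.3208e-04     0.03692      0.4506
  Change  -1.7115e-05 -3.4230e-05  3.4230e-05  3.4230e-05
  Equil      0.004793  2.9785e-04     0.03696      0.4506
  solve Keq expr → x = 1.7115e-05; check Q = 6.5230e+05

x = 1.7115e-05 M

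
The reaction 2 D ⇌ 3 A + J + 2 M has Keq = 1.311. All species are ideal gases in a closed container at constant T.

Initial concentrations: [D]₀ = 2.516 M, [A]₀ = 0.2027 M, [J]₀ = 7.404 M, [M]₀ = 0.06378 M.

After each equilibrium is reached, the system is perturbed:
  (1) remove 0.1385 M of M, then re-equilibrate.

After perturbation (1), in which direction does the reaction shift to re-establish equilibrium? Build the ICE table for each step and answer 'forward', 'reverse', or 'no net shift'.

Q₀ = 3.9626e-05 vs Keq = 1.311 ⇒ Q<K, forward
Step 1:
                  D         A         J         M
  init        2.516    0.2027     7.404   0.06378
  Δ         -0.6068    0.9103    0.3034    0.6068
  eq          1.909     1.113     7.707    0.6706
  solve Keq expr → x = 0.3034; check Q = 1.311
Then remove 0.1385 M of M.
Step 2:
                  D         A         J         M
  init        1.909     1.113     7.707    0.5321
  Δ        -0.05373   0.08059   0.02686   0.05373
  eq          1.855     1.194     7.734    0.5858
  solve Keq expr → x = 0.02686; check Q = 1.311

Direction: forward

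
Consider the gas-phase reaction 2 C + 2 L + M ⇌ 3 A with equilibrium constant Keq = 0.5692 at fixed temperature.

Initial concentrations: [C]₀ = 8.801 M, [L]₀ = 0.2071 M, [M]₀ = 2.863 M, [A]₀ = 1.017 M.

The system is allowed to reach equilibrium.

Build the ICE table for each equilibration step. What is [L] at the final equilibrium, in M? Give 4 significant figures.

[L]_eq = 0.1131 M

Q₀ = 0.1106 vs Keq = 0.5692 ⇒ Q<K, forward
Step 1:
                   C          L          M          A
  init         8.801     0.2071      2.863      1.017
  Δ         -0.09405   -0.09405   -0.04702     0.1411
  eq           8.707     0.1131      2.816      1.158
  solve Keq expr → x = 0.04702; check Q = 0.5692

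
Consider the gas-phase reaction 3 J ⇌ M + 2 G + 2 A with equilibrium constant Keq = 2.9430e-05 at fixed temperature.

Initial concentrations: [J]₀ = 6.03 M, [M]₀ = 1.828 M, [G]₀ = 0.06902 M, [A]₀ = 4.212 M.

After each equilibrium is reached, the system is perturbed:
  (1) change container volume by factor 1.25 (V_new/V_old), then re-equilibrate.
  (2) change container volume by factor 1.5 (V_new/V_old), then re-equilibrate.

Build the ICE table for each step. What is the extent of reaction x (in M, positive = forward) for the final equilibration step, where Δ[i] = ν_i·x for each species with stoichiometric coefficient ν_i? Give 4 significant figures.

Q₀ = 7.0461e-04 vs Keq = 2.9430e-05 ⇒ Q>K, reverse
Step 1:
                    J           M           G           A
  init           6.03       1.828     0.06902       4.212
  Δ           0.08149    -0.02716    -0.05433    -0.05433
  eq            6.111       1.801     0.01469       4.158
  solve Keq expr → x = -0.02716; check Q = 2.9430e-05
Then change container volume by factor 1.25 (V_new/V_old).
Step 2:
                    J           M           G           A
  init          4.889       1.441     0.01175       3.326
  Δ         -0.004347    0.001449    0.002898    0.002898
  eq            4.885       1.442     0.01465       3.329
  solve Keq expr → x = 0.001449; check Q = 2.9430e-05
Then change container volume by factor 1.5 (V_new/V_old).
Step 3:
                    J           M           G           A
  init          3.257      0.9614    0.009767       2.219
  Δ         -0.007178    0.002393    0.004786    0.004786
  eq            3.249      0.9638     0.01455       2.224
  solve Keq expr → x = 0.002393; check Q = 2.9430e-05

x = 0.002393 M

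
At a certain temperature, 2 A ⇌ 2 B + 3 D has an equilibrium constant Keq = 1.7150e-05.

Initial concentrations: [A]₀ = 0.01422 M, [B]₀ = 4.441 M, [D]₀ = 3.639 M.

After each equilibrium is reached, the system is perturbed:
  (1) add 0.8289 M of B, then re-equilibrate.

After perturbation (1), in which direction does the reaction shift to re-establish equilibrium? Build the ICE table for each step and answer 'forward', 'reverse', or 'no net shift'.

Q₀ = 4.7001e+06 vs Keq = 1.7150e-05 ⇒ Q>K, reverse
Step 1:
                  A         B         D
  I         0.01422     4.441     3.639
  C           2.407    -2.407     -3.61
  E           2.421     2.034   0.02896
  solve Keq expr → x = -1.203; check Q = 1.7150e-05
Then add 0.8289 M of B.
Step 2:
                  A         B         D
  I           2.421     2.863   0.02896
  C        0.003903 -0.003903 -0.005855
  E           2.425     2.859    0.0231
  solve Keq expr → x = -0.001952; check Q = 1.7150e-05

Direction: reverse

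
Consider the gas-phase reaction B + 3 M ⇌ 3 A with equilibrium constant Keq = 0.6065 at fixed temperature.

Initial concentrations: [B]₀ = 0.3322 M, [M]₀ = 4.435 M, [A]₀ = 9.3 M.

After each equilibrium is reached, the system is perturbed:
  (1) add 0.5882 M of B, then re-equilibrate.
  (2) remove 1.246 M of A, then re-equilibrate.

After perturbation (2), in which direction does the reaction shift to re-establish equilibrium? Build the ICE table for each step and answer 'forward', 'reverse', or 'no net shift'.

Direction: forward

Q₀ = 27.76 vs Keq = 0.6065 ⇒ Q>K, reverse
Step 1:
                  B         M         A
  I          0.3322     4.435       9.3
  C          0.9167      2.75     -2.75
  E           1.249     7.185      6.55
  solve Keq expr → x = -0.9167; check Q = 0.6065
Then add 0.5882 M of B.
Step 2:
                  B         M         A
  I           1.837     7.185      6.55
  C         -0.1211   -0.3634    0.3634
  E           1.716     6.822     6.913
  solve Keq expr → x = 0.1211; check Q = 0.6065
Then remove 1.246 M of A.
Step 3:
                  B         M         A
  I           1.716     6.822     5.667
  C         -0.1701   -0.5102    0.5102
  E           1.546     6.312     6.177
  solve Keq expr → x = 0.1701; check Q = 0.6065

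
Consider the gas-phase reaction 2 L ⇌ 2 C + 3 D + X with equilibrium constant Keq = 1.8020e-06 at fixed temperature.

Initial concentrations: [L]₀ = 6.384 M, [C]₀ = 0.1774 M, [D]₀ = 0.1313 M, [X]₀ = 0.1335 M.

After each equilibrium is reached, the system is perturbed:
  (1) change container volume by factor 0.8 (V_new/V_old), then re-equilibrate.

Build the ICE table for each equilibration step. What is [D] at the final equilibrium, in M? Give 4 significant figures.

Q₀ = 2.3334e-07 vs Keq = 1.8020e-06 ⇒ Q<K, forward
Step 1:
                    L           C           D           X
  I             6.384      0.1774      0.1313      0.1335
  C          -0.05014     0.05014      0.0752     0.02507
  E             6.334      0.2275      0.2065      0.1586
  solve Keq expr → x = 0.02507; check Q = 1.8020e-06
Then change container volume by factor 0.8 (V_new/V_old).
Step 2:
                    L           C           D           X
  I             7.917      0.2844      0.2581      0.1982
  C           0.03027    -0.03027    -0.04541    -0.01514
  E             7.948      0.2541      0.2127      0.1831
  solve Keq expr → x = -0.01514; check Q = 1.8020e-06

[D]_eq = 0.2127 M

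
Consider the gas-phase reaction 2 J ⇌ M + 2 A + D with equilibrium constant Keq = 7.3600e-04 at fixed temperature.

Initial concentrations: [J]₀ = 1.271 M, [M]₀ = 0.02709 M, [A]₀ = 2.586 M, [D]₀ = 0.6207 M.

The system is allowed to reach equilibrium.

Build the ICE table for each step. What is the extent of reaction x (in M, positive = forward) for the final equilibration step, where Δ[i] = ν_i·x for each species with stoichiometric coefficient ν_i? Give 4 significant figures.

x = -0.02675 M

Q₀ = 0.06961 vs Keq = 7.3600e-04 ⇒ Q>K, reverse
Step 1:
                  J         M         A         D
  init        1.271   0.02709     2.586    0.6207
  Δ          0.0535  -0.02675   -0.0535  -0.02675
  eq          1.325 3.3895e-04     2.532    0.5939
  solve Keq expr → x = -0.02675; check Q = 7.3600e-04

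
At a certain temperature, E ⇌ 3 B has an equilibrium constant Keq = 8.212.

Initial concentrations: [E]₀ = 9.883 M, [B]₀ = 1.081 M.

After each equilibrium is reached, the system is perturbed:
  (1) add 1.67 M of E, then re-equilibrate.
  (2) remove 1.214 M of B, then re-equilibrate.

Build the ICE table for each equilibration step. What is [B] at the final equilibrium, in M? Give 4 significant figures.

Q₀ = 0.1278 vs Keq = 8.212 ⇒ Q<K, forward
Step 1:
                   E          B
  init         9.883      1.081
  Δ           -1.031      3.092
  eq           8.852      4.173
  solve Keq expr → x = 1.031; check Q = 8.212
Then add 1.67 M of E.
Step 2:
                   E          B
  init         10.52      4.173
  Δ         -0.07881     0.2364
  eq           10.44       4.41
  solve Keq expr → x = 0.07881; check Q = 8.212
Then remove 1.214 M of B.
Step 3:
                   E          B
  init         10.44      3.196
  Δ          -0.3863      1.159
  eq           10.06      4.355
  solve Keq expr → x = 0.3863; check Q = 8.212

[B]_eq = 4.355 M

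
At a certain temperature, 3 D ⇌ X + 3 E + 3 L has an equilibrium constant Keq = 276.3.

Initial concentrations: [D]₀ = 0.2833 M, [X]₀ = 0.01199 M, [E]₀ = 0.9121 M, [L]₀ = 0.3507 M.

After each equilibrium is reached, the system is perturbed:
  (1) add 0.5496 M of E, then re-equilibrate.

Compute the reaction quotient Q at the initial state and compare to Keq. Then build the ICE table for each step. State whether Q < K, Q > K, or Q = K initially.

Q₀ = 0.01726; Q < K (proceeds forward)

Q₀ = 0.01726 vs Keq = 276.3 ⇒ Q<K, forward
Step 1:
                   D          X          E          L
  init        0.2833    0.01199     0.9121     0.3507
  Δ          -0.2367     0.0789     0.2367     0.2367
  eq         0.04659    0.09089      1.149     0.5874
  solve Keq expr → x = 0.0789; check Q = 276.3
Then add 0.5496 M of E.
Step 2:
                   D          X          E          L
  init       0.04659    0.09089      1.698     0.5874
  Δ          0.01799  -0.005995   -0.01799   -0.01799
  eq         0.06457     0.0849       1.68     0.5694
  solve Keq expr → x = -0.005995; check Q = 276.3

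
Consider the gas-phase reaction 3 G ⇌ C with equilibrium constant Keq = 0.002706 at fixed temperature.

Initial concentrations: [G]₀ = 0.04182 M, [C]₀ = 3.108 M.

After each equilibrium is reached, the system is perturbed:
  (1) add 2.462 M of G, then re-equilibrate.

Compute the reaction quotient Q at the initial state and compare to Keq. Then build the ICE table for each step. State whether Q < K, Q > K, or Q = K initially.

Q₀ = 4.2494e+04; Q > K (proceeds reverse)

Q₀ = 4.2494e+04 vs Keq = 0.002706 ⇒ Q>K, reverse
Step 1:
                    G           C
  I           0.04182       3.108
  C             6.764      -2.255
  E             6.806      0.8532
  solve Keq expr → x = -2.255; check Q = 0.002706
Then add 2.462 M of G.
Step 2:
                    G           C
  I             9.268      0.8532
  C            -1.398       0.466
  E              7.87       1.319
  solve Keq expr → x = 0.466; check Q = 0.002706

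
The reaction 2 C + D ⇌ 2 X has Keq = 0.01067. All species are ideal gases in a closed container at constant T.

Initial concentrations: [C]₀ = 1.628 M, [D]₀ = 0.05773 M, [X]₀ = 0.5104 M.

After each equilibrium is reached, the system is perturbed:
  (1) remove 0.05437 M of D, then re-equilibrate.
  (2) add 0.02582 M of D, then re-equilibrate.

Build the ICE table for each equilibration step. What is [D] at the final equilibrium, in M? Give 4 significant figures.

[D]_eq = 0.2335 M

Q₀ = 1.703 vs Keq = 0.01067 ⇒ Q>K, reverse
Step 1:
                  C         D         X
  init        1.628   0.05773    0.5104
  Δ          0.4035    0.2018   -0.4035
  eq          2.032    0.2595    0.1069
  solve Keq expr → x = -0.2018; check Q = 0.01067
Then remove 0.05437 M of D.
Step 2:
                  C         D         X
  init        2.032    0.2051    0.1069
  Δ          0.0102    0.0051   -0.0102
  eq          2.042    0.2102    0.0967
  solve Keq expr → x = -0.0051; check Q = 0.01067
Then add 0.02582 M of D.
Step 3:
                  C         D         X
  init        2.042     0.236    0.0967
  Δ       -0.004977 -0.002488  0.004977
  eq          2.037    0.2335    0.1017
  solve Keq expr → x = 0.002488; check Q = 0.01067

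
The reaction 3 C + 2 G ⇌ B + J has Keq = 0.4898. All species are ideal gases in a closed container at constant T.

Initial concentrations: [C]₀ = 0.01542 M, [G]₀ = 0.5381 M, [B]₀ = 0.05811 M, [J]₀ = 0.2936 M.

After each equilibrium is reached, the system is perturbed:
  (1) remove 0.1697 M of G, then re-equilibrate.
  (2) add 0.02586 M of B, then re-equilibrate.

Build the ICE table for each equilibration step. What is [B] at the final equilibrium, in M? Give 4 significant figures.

Q₀ = 1.6070e+04 vs Keq = 0.4898 ⇒ Q>K, reverse
Step 1:
                   C          G          B          J
  I          0.01542     0.5381    0.05811     0.2936
  C           0.1605      0.107   -0.05349   -0.05349
  E           0.1759     0.6451   0.004619     0.2401
  solve Keq expr → x = -0.05349; check Q = 0.4898
Then remove 0.1697 M of G.
Step 2:
                   C          G          B          J
  I           0.1759     0.4754   0.004619     0.2401
  C         0.005425   0.003616  -0.001808  -0.001808
  E           0.1813      0.479   0.002811     0.2383
  solve Keq expr → x = -0.001808; check Q = 0.4898
Then add 0.02586 M of B.
Step 3:
                   C          G          B          J
  I           0.1813      0.479    0.02867     0.2383
  C          0.06038    0.04025   -0.02013   -0.02013
  E           0.2417     0.5192   0.008546     0.2182
  solve Keq expr → x = -0.02013; check Q = 0.4898

[B]_eq = 0.008546 M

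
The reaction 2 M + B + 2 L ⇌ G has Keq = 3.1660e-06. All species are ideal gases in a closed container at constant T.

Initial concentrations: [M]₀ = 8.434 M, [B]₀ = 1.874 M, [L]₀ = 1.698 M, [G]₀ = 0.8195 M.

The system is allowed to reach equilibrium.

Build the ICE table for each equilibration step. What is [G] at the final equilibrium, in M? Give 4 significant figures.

[G]_eq = 0.009457 M

Q₀ = 0.002132 vs Keq = 3.1660e-06 ⇒ Q>K, reverse
Step 1:
                  M         B         L         G
  init        8.434     1.874     1.698    0.8195
  Δ            1.62      0.81      1.62     -0.81
  eq          10.05     2.684     3.318  0.009457
  solve Keq expr → x = -0.81; check Q = 3.1660e-06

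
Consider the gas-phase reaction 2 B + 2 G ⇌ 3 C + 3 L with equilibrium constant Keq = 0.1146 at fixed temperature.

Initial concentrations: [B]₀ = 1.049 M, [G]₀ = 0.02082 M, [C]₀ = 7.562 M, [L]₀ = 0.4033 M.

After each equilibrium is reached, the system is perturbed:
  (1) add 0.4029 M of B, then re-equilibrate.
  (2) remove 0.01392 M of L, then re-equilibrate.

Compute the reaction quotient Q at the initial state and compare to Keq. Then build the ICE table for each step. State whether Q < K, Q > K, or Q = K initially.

Q₀ = 5.9468e+04; Q > K (proceeds reverse)

Q₀ = 5.9468e+04 vs Keq = 0.1146 ⇒ Q>K, reverse
Step 1:
                    B           G           C           L
  init          1.049     0.02082       7.562      0.4033
  Δ            0.2467      0.2467       -0.37       -0.37
  eq            1.296      0.2675       7.192     0.03332
  solve Keq expr → x = -0.1233; check Q = 0.1146
Then add 0.4029 M of B.
Step 2:
                    B           G           C           L
  init          1.699      0.2675       7.192     0.03332
  Δ          -0.00406    -0.00406     0.00609     0.00609
  eq            1.694      0.2634       7.198     0.03941
  solve Keq expr → x = 0.00203; check Q = 0.1146
Then remove 0.01392 M of L.
Step 3:
                    B           G           C           L
  init          1.694      0.2634       7.198     0.02549
  Δ         -0.008574   -0.008574     0.01286     0.01286
  eq            1.686      0.2548       7.211     0.03835
  solve Keq expr → x = 0.004287; check Q = 0.1146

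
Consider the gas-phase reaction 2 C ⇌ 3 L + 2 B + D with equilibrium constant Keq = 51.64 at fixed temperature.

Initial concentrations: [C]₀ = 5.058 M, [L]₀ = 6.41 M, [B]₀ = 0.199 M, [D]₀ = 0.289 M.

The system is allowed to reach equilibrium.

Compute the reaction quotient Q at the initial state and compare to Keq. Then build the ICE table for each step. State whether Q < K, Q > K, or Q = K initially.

Q₀ = 0.1178 vs Keq = 51.64 ⇒ Q<K, forward
Step 1:
                    C           L           B           D
  I             5.058        6.41       0.199       0.289
  C            -1.127       1.691       1.127      0.5637
  E             3.931       8.101       1.326      0.8527
  solve Keq expr → x = 0.5637; check Q = 51.64

Q₀ = 0.1178; Q < K (proceeds forward)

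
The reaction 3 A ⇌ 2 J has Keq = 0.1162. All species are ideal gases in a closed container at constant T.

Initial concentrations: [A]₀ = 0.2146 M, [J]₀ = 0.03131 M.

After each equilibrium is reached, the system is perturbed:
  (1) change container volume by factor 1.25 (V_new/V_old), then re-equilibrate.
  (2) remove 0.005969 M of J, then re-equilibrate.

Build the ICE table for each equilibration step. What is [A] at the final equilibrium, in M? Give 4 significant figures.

[A]_eq = 0.1658 M

Q₀ = 0.09919 vs Keq = 0.1162 ⇒ Q<K, forward
Step 1:
                    A           J
  Initial      0.2146     0.03131
  Change    -0.002856    0.001904
  Equil        0.2117     0.03321
  solve Keq expr → x = 9.5196e-04; check Q = 0.1162
Then change container volume by factor 1.25 (V_new/V_old).
Step 2:
                    A           J
  Initial      0.1694     0.02657
  Change     0.003195    -0.00213
  Equil        0.1726     0.02444
  solve Keq expr → x = -0.001065; check Q = 0.1162
Then remove 0.005969 M of J.
Step 3:
                    A           J
  Initial      0.1726     0.01847
  Change    -0.006806    0.004538
  Equil        0.1658     0.02301
  solve Keq expr → x = 0.002269; check Q = 0.1162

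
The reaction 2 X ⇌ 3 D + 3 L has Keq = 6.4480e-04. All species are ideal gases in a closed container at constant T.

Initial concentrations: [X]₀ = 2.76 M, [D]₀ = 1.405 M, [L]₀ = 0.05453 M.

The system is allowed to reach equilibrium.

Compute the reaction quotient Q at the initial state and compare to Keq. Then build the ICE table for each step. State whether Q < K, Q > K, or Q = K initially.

Q₀ = 5.9036e-05; Q < K (proceeds forward)

Q₀ = 5.9036e-05 vs Keq = 6.4480e-04 ⇒ Q<K, forward
Step 1:
                    X           D           L
  init           2.76       1.405     0.05453
  Δ          -0.04023     0.06034     0.06034
  eq             2.72       1.465      0.1149
  solve Keq expr → x = 0.02011; check Q = 6.4480e-04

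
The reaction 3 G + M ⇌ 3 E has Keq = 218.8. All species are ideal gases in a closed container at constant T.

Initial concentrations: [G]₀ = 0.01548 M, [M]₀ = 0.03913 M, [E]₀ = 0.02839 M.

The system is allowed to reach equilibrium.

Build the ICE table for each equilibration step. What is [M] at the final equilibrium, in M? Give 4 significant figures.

Q₀ = 157.6 vs Keq = 218.8 ⇒ Q<K, forward
Step 1:
                  G         M         E
  I         0.01548   0.03913   0.02839
  C       -0.001047 -3.4913e-04  0.001047
  E         0.01443   0.03878   0.02944
  solve Keq expr → x = 3.4913e-04; check Q = 218.8

[M]_eq = 0.03878 M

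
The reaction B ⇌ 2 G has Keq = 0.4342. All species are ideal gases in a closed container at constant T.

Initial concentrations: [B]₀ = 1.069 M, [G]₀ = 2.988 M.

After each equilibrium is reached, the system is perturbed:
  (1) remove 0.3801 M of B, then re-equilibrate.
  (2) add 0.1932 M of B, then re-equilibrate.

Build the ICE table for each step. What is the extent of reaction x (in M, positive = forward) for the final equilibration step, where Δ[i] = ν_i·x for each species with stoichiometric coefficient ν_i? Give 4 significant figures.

Q₀ = 8.352 vs Keq = 0.4342 ⇒ Q>K, reverse
Step 1:
                  B         G
  Initial     1.069     2.988
  Change      1.018    -2.036
  Equil       2.087    0.9519
  solve Keq expr → x = -1.018; check Q = 0.4342
Then remove 0.3801 M of B.
Step 2:
                  B         G
  Initial     1.707    0.9519
  Change    0.04045   -0.0809
  Equil       1.747     0.871
  solve Keq expr → x = -0.04045; check Q = 0.4342
Then add 0.1932 M of B.
Step 3:
                  B         G
  Initial     1.941     0.871
  Change   -0.02096   0.04192
  Equil        1.92     0.913
  solve Keq expr → x = 0.02096; check Q = 0.4342

x = 0.02096 M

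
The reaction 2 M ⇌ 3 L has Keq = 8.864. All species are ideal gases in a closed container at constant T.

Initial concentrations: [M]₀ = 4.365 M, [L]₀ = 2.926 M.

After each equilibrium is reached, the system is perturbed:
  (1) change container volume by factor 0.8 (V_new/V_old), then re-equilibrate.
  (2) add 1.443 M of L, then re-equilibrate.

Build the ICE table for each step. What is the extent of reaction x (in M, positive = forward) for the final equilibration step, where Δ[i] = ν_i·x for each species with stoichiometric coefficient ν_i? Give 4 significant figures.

Q₀ = 1.315 vs Keq = 8.864 ⇒ Q<K, forward
Step 1:
                  M         L
  Initial     4.365     2.926
  Change     -1.091     1.637
  Equil       3.274     4.563
  solve Keq expr → x = 0.5456; check Q = 8.864
Then change container volume by factor 0.8 (V_new/V_old).
Step 2:
                  M         L
  Initial     4.092     5.704
  Change     0.1735   -0.2602
  Equil       4.266     5.443
  solve Keq expr → x = -0.08675; check Q = 8.864
Then add 1.443 M of L.
Step 3:
                  M         L
  Initial     4.266     6.886
  Change     0.6189   -0.9284
  Equil       4.885     5.958
  solve Keq expr → x = -0.3095; check Q = 8.864

x = -0.3095 M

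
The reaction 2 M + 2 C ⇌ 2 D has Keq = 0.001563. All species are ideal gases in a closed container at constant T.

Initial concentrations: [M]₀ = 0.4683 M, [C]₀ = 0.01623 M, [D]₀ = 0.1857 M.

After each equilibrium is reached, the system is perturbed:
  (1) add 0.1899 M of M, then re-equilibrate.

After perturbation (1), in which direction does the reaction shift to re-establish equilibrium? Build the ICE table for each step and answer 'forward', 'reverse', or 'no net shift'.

Direction: forward

Q₀ = 597 vs Keq = 0.001563 ⇒ Q>K, reverse
Step 1:
                  M         C         D
  init       0.4683   0.01623    0.1857
  Δ          0.1806    0.1806   -0.1806
  eq         0.6489    0.1969  0.005051
  solve Keq expr → x = -0.09032; check Q = 0.001563
Then add 0.1899 M of M.
Step 2:
                  M         C         D
  init       0.8388    0.1969  0.005051
  Δ        -0.00142  -0.00142   0.00142
  eq         0.8374    0.1955  0.006471
  solve Keq expr → x = 7.1002e-04; check Q = 0.001563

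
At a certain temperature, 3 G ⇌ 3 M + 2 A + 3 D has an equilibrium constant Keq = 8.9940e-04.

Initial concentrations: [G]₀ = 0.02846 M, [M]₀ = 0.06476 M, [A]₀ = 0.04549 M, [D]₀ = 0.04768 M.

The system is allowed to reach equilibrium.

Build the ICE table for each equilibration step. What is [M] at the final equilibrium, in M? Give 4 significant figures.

Q₀ = 2.6428e-06 vs Keq = 8.9940e-04 ⇒ Q<K, forward
Step 1:
                  G         M         A         D
  Initial   0.02846   0.06476   0.04549   0.04768
  Change   -0.01959   0.01959   0.01306   0.01959
  Equil    0.008865   0.08435   0.05855   0.06727
  solve Keq expr → x = 0.006532; check Q = 8.9940e-04

[M]_eq = 0.08435 M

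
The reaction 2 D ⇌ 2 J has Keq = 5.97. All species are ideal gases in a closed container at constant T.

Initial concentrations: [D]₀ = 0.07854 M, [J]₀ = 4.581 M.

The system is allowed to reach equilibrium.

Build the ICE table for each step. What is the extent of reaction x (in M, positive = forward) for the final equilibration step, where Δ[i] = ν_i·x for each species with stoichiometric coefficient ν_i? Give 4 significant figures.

Q₀ = 3402 vs Keq = 5.97 ⇒ Q>K, reverse
Step 1:
                   D          J
  I          0.07854      4.581
  C            1.275     -1.275
  E            1.353      3.306
  solve Keq expr → x = -0.6373; check Q = 5.97

x = -0.6373 M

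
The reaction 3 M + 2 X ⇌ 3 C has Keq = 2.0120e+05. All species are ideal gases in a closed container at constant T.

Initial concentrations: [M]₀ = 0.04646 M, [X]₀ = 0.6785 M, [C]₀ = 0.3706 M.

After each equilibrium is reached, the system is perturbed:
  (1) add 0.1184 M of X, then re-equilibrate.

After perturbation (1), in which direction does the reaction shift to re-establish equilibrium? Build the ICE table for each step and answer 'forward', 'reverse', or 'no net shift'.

Q₀ = 1103 vs Keq = 2.0120e+05 ⇒ Q<K, forward
Step 1:
                   M          X          C
  Initial    0.04646     0.6785     0.3706
  Change    -0.03722   -0.02481    0.03722
  Equil      0.00924     0.6537     0.4078
  solve Keq expr → x = 0.01241; check Q = 2.0120e+05
Then add 0.1184 M of X.
Step 2:
                   M          X          C
  Initial    0.00924     0.7721     0.4078
  Change  -9.4689e-04 -6.3126e-04 9.4689e-04
  Equil     0.008293     0.7715     0.4088
  solve Keq expr → x = 3.1563e-04; check Q = 2.0120e+05

Direction: forward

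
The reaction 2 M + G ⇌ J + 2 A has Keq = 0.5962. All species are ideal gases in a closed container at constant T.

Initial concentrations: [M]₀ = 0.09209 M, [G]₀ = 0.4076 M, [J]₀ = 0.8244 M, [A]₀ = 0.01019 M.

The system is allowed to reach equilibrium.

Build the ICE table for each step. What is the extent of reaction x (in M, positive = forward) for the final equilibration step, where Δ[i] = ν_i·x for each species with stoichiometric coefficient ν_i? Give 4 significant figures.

x = 0.01263 M

Q₀ = 0.02476 vs Keq = 0.5962 ⇒ Q<K, forward
Step 1:
                  M         G         J         A
  I         0.09209    0.4076    0.8244   0.01019
  C        -0.02526  -0.01263   0.01263   0.02526
  E         0.06683     0.395     0.837   0.03545
  solve Keq expr → x = 0.01263; check Q = 0.5962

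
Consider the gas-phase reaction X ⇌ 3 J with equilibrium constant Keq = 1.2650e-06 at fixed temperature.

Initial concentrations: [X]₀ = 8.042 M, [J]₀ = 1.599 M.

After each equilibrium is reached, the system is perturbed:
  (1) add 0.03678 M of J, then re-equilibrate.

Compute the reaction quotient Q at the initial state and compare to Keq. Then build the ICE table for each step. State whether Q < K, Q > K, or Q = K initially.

Q₀ = 0.5084; Q > K (proceeds reverse)

Q₀ = 0.5084 vs Keq = 1.2650e-06 ⇒ Q>K, reverse
Step 1:
                  X         J
  init        8.042     1.599
  Δ          0.5256    -1.577
  eq          8.568   0.02213
  solve Keq expr → x = -0.5256; check Q = 1.2650e-06
Then add 0.03678 M of J.
Step 2:
                  X         J
  init        8.568   0.05891
  Δ         0.01226  -0.03677
  eq           8.58   0.02214
  solve Keq expr → x = -0.01226; check Q = 1.2650e-06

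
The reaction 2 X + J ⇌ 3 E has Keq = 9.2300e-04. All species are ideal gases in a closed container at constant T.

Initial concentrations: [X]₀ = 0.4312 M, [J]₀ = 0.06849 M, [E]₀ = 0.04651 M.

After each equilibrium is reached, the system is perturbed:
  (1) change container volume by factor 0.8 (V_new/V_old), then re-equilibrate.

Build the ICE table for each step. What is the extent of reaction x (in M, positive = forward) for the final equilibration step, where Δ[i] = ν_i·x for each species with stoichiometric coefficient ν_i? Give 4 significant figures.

Q₀ = 0.0079 vs Keq = 9.2300e-04 ⇒ Q>K, reverse
Step 1:
                   X          J          E
  Initial     0.4312    0.06849    0.04651
  Change     0.01496   0.007478   -0.02243
  Equil       0.4462    0.07597    0.02408
  solve Keq expr → x = -0.007478; check Q = 9.2300e-04
Then change container volume by factor 0.8 (V_new/V_old).
Step 2:
                   X          J          E
  Initial     0.5577    0.09496     0.0301
  Change           0          0          0
  Equil       0.5577    0.09496     0.0301
  solve Keq expr → x = 0; check Q = 9.2300e-04

x = 0 M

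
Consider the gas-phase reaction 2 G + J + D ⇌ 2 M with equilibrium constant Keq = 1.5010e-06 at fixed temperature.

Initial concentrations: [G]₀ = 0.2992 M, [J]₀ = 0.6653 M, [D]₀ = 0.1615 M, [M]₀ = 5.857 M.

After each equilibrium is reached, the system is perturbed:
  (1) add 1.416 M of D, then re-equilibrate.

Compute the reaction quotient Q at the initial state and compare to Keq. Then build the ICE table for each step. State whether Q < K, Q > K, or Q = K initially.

Q₀ = 3566 vs Keq = 1.5010e-06 ⇒ Q>K, reverse
Step 1:
                    G           J           D           M
  init         0.2992      0.6653      0.1615       5.857
  Δ             5.832       2.916       2.916      -5.832
  eq            6.131       3.581       3.078     0.02494
  solve Keq expr → x = -2.916; check Q = 1.5010e-06
Then add 1.416 M of D.
Step 2:
                    G           J           D           M
  init          6.131       3.581       4.494     0.02494
  Δ         -0.005151   -0.002576   -0.002576    0.005151
  eq            6.126       3.579       4.491     0.03009
  solve Keq expr → x = 0.002576; check Q = 1.5010e-06

Q₀ = 3566; Q > K (proceeds reverse)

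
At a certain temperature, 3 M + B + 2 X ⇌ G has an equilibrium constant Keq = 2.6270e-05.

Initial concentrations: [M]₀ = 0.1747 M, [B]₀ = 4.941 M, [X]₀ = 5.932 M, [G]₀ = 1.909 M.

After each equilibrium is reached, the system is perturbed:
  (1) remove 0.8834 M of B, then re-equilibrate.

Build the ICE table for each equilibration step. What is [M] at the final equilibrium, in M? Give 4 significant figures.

Q₀ = 2.059 vs Keq = 2.6270e-05 ⇒ Q>K, reverse
Step 1:
                    M           B           X           G
  init         0.1747       4.941       5.932       1.909
  Δ              3.71       1.237       2.473      -1.237
  eq            3.885       6.178       8.405      0.6723
  solve Keq expr → x = -1.237; check Q = 2.6270e-05
Then remove 0.8834 M of B.
Step 2:
                    M           B           X           G
  init          3.885       5.294       8.405      0.6723
  Δ            0.1034     0.03448     0.06896    -0.03448
  eq            3.988       5.329       8.474      0.6378
  solve Keq expr → x = -0.03448; check Q = 2.6270e-05

[M]_eq = 3.988 M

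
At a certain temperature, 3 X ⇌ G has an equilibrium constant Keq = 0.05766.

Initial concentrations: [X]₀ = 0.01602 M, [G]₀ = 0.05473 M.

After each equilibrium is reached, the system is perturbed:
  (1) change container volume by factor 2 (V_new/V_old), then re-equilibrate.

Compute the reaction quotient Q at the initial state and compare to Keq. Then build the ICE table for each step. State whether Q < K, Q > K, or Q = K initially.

Q₀ = 1.3312e+04 vs Keq = 0.05766 ⇒ Q>K, reverse
Step 1:
                   X          G
  init       0.01602    0.05473
  Δ           0.1632    -0.0544
  eq          0.1792 3.3189e-04
  solve Keq expr → x = -0.0544; check Q = 0.05766
Then change container volume by factor 2 (V_new/V_old).
Step 2:
                   X          G
  init       0.08961 1.6594e-04
  Δ       3.7182e-04 -1.2394e-04
  eq         0.08998 4.2005e-05
  solve Keq expr → x = -1.2394e-04; check Q = 0.05766

Q₀ = 1.3312e+04; Q > K (proceeds reverse)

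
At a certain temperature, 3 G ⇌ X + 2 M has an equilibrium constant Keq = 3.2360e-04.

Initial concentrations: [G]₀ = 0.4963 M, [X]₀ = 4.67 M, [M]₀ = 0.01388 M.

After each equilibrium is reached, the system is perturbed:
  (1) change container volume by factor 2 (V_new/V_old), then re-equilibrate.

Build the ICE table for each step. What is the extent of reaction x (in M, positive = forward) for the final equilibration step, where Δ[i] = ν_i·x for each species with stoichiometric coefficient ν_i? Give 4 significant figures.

Q₀ = 0.00736 vs Keq = 3.2360e-04 ⇒ Q>K, reverse
Step 1:
                  G         X         M
  Initial    0.4963      4.67   0.01388
  Change    0.01624 -0.005412  -0.01082
  Equil      0.5125     4.665  0.003056
  solve Keq expr → x = -0.005412; check Q = 3.2360e-04
Then change container volume by factor 2 (V_new/V_old).
Step 2:
                  G         X         M
  Initial    0.2563     2.332  0.001528
  Change          0         0         0
  Equil      0.2563     2.332  0.001528
  solve Keq expr → x = 0; check Q = 3.2360e-04

x = 0 M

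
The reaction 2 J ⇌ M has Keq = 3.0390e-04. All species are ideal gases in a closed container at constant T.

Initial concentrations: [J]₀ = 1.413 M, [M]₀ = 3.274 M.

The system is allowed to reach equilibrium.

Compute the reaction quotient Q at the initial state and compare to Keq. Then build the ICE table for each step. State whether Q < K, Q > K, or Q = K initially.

Q₀ = 1.64 vs Keq = 3.0390e-04 ⇒ Q>K, reverse
Step 1:
                   J          M
  init         1.413      3.274
  Δ             6.51     -3.255
  eq           7.923    0.01908
  solve Keq expr → x = -3.255; check Q = 3.0390e-04

Q₀ = 1.64; Q > K (proceeds reverse)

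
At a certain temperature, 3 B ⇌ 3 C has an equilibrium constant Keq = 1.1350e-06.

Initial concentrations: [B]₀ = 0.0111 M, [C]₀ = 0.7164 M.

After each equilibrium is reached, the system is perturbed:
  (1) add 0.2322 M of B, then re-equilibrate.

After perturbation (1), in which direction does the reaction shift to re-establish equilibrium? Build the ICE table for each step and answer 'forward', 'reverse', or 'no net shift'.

Direction: forward

Q₀ = 2.6884e+05 vs Keq = 1.1350e-06 ⇒ Q>K, reverse
Step 1:
                   B          C
  Initial     0.0111     0.7164
  Change      0.7089    -0.7089
  Equil         0.72    0.00751
  solve Keq expr → x = -0.2363; check Q = 1.1350e-06
Then add 0.2322 M of B.
Step 2:
                   B          C
  Initial     0.9522    0.00751
  Change   -0.002397   0.002397
  Equil       0.9498   0.009907
  solve Keq expr → x = 7.9904e-04; check Q = 1.1350e-06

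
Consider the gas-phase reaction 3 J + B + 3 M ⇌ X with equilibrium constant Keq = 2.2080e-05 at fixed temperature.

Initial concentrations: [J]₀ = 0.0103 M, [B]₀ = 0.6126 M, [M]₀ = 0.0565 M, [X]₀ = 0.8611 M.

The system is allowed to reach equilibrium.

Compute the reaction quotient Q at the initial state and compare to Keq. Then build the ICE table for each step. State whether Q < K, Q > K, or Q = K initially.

Q₀ = 7.1321e+09; Q > K (proceeds reverse)

Q₀ = 7.1321e+09 vs Keq = 2.2080e-05 ⇒ Q>K, reverse
Step 1:
                  J         B         M         X
  init       0.0103    0.6126    0.0565    0.8611
  Δ           2.554    0.8514     2.554   -0.8514
  eq          2.564     1.464     2.611  0.009701
  solve Keq expr → x = -0.8514; check Q = 2.2080e-05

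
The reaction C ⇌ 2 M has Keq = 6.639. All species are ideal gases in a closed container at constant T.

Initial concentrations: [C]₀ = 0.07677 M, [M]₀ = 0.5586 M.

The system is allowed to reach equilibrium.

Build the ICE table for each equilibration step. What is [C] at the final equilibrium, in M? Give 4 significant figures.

[C]_eq = 0.05472 M

Q₀ = 4.065 vs Keq = 6.639 ⇒ Q<K, forward
Step 1:
                   C          M
  init       0.07677     0.5586
  Δ         -0.02205    0.04411
  eq         0.05472     0.6027
  solve Keq expr → x = 0.02205; check Q = 6.639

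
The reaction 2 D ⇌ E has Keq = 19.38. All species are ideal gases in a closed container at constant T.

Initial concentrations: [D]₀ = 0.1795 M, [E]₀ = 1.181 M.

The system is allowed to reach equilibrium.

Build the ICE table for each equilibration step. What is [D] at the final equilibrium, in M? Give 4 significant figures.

[D]_eq = 0.2435 M

Q₀ = 36.65 vs Keq = 19.38 ⇒ Q>K, reverse
Step 1:
                   D          E
  Initial     0.1795      1.181
  Change     0.06399     -0.032
  Equil       0.2435      1.149
  solve Keq expr → x = -0.032; check Q = 19.38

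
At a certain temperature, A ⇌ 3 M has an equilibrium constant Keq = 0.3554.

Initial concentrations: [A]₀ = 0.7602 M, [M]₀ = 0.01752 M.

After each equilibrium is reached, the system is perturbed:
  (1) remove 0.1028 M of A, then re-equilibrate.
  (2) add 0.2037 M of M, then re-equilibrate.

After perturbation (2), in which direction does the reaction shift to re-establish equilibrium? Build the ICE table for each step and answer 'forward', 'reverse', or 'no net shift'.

Q₀ = 7.0742e-06 vs Keq = 0.3554 ⇒ Q<K, forward
Step 1:
                   A          M
  I           0.7602    0.01752
  C            -0.19     0.5699
  E           0.5702     0.5874
  solve Keq expr → x = 0.19; check Q = 0.3554
Then remove 0.1028 M of A.
Step 2:
                   A          M
  I           0.4674     0.5874
  C          0.01111   -0.03334
  E           0.4786     0.5541
  solve Keq expr → x = -0.01111; check Q = 0.3554
Then add 0.2037 M of M.
Step 3:
                   A          M
  I           0.4786     0.7578
  C          0.06043    -0.1813
  E            0.539     0.5765
  solve Keq expr → x = -0.06043; check Q = 0.3554

Direction: reverse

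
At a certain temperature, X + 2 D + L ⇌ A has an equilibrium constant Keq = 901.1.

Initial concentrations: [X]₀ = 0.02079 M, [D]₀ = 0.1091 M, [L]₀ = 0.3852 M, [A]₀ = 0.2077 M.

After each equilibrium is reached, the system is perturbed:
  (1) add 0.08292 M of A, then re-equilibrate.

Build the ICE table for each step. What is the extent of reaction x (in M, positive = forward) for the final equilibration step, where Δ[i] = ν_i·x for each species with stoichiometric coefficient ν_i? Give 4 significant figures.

x = -0.005474 M

Q₀ = 2179 vs Keq = 901.1 ⇒ Q>K, reverse
Step 1:
                    X           D           L           A
  I           0.02079      0.1091      0.3852      0.2077
  C           0.01112     0.02224     0.01112    -0.01112
  E           0.03191      0.1313      0.3963      0.1966
  solve Keq expr → x = -0.01112; check Q = 901.1
Then add 0.08292 M of A.
Step 2:
                    X           D           L           A
  I           0.03191      0.1313      0.3963      0.2795
  C          0.005474     0.01095    0.005474   -0.005474
  E           0.03738      0.1423      0.4018       0.274
  solve Keq expr → x = -0.005474; check Q = 901.1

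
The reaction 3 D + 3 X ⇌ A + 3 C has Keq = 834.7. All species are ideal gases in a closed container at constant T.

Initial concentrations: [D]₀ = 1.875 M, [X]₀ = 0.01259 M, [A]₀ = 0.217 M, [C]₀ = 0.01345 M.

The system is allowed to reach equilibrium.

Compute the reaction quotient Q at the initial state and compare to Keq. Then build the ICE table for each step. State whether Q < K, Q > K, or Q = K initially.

Q₀ = 0.04014; Q < K (proceeds forward)

Q₀ = 0.04014 vs Keq = 834.7 ⇒ Q<K, forward
Step 1:
                   D          X          A          C
  init         1.875    0.01259      0.217    0.01345
  Δ         -0.01172   -0.01172   0.003908    0.01172
  eq           1.863 8.6738e-04     0.2209    0.02517
  solve Keq expr → x = 0.003908; check Q = 834.7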